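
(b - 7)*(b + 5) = b^2 - 2*b - 35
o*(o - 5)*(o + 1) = o^3 - 4*o^2 - 5*o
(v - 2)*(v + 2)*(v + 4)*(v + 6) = v^4 + 10*v^3 + 20*v^2 - 40*v - 96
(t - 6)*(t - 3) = t^2 - 9*t + 18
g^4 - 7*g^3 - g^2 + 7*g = g*(g - 7)*(g - 1)*(g + 1)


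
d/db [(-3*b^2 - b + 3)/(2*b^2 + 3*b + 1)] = (-7*b^2 - 18*b - 10)/(4*b^4 + 12*b^3 + 13*b^2 + 6*b + 1)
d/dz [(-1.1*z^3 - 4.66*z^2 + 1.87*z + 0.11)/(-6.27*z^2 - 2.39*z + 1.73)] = (6.897*z^4 + 5.25800000000001*z^3 + 17.1533*z^2 - 14.7442*z + 3.498)/(39.3129*z^4 + 29.9706*z^3 - 15.9821*z^2 - 8.2694*z + 2.9929)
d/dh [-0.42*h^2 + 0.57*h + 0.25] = 0.57 - 0.84*h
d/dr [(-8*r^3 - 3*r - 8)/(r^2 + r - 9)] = (-8*r^4 - 16*r^3 + 219*r^2 + 16*r + 35)/(r^4 + 2*r^3 - 17*r^2 - 18*r + 81)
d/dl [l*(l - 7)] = 2*l - 7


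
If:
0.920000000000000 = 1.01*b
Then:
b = 0.91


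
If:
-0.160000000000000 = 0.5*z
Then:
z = -0.32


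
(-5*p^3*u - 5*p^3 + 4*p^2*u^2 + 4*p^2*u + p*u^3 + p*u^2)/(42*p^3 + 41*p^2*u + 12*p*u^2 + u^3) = p*(-5*p^2*u - 5*p^2 + 4*p*u^2 + 4*p*u + u^3 + u^2)/(42*p^3 + 41*p^2*u + 12*p*u^2 + u^3)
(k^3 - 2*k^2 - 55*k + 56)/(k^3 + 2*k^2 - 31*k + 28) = (k - 8)/(k - 4)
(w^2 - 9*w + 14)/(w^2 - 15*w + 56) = (w - 2)/(w - 8)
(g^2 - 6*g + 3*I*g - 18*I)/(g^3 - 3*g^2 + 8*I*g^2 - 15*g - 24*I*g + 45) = (g - 6)/(g^2 + g*(-3 + 5*I) - 15*I)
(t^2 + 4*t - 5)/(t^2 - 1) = (t + 5)/(t + 1)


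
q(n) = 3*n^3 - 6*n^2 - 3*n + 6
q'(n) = 9*n^2 - 12*n - 3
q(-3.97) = -264.37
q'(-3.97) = 186.49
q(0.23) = 5.03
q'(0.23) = -5.28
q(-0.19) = 6.33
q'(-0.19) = -0.40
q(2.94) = 21.55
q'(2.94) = 39.51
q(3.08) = 27.50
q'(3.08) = 45.42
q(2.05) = 0.48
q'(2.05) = 10.22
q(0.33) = 4.46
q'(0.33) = -5.98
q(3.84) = 75.88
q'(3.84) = 83.63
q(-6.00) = -840.00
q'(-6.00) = 393.00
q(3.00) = 24.00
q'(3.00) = 42.00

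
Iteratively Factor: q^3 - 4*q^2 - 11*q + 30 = (q - 5)*(q^2 + q - 6) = (q - 5)*(q + 3)*(q - 2)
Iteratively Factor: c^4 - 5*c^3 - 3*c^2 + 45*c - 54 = (c + 3)*(c^3 - 8*c^2 + 21*c - 18) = (c - 3)*(c + 3)*(c^2 - 5*c + 6) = (c - 3)^2*(c + 3)*(c - 2)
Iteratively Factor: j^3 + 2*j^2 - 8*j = (j + 4)*(j^2 - 2*j) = (j - 2)*(j + 4)*(j)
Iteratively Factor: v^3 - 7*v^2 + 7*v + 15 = (v + 1)*(v^2 - 8*v + 15) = (v - 5)*(v + 1)*(v - 3)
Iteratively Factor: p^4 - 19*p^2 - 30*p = (p + 3)*(p^3 - 3*p^2 - 10*p) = (p + 2)*(p + 3)*(p^2 - 5*p) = p*(p + 2)*(p + 3)*(p - 5)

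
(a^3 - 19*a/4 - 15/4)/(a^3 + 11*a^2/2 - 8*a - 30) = (2*a^2 + 5*a + 3)/(2*(a^2 + 8*a + 12))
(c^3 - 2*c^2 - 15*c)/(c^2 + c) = (c^2 - 2*c - 15)/(c + 1)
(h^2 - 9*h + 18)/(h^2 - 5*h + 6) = (h - 6)/(h - 2)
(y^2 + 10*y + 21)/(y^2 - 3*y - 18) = (y + 7)/(y - 6)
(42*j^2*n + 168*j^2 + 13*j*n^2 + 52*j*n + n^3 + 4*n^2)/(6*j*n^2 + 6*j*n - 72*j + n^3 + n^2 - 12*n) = (7*j + n)/(n - 3)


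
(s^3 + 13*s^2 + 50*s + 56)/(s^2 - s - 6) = (s^2 + 11*s + 28)/(s - 3)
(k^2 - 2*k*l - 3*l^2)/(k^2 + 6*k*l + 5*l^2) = (k - 3*l)/(k + 5*l)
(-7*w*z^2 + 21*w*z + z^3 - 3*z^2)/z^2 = -7*w + 21*w/z + z - 3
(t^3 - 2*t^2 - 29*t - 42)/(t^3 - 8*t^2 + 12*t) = (t^3 - 2*t^2 - 29*t - 42)/(t*(t^2 - 8*t + 12))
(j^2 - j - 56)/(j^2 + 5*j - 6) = (j^2 - j - 56)/(j^2 + 5*j - 6)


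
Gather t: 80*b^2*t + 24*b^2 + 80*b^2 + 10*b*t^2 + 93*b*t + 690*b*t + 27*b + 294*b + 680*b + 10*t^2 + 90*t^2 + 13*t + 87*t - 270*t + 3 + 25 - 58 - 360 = 104*b^2 + 1001*b + t^2*(10*b + 100) + t*(80*b^2 + 783*b - 170) - 390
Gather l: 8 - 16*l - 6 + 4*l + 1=3 - 12*l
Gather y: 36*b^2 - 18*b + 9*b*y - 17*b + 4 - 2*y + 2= 36*b^2 - 35*b + y*(9*b - 2) + 6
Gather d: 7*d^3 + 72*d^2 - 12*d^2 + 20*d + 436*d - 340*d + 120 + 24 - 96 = 7*d^3 + 60*d^2 + 116*d + 48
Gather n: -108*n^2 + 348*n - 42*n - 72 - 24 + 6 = -108*n^2 + 306*n - 90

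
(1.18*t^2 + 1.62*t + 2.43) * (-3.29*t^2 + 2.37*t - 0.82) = -3.8822*t^4 - 2.5332*t^3 - 5.1229*t^2 + 4.4307*t - 1.9926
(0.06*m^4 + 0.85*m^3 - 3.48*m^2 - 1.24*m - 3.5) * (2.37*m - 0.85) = 0.1422*m^5 + 1.9635*m^4 - 8.9701*m^3 + 0.0191999999999997*m^2 - 7.241*m + 2.975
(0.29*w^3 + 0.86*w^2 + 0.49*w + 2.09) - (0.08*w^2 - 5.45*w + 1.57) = 0.29*w^3 + 0.78*w^2 + 5.94*w + 0.52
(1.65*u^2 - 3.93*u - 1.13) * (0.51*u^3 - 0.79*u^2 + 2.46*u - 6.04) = 0.8415*u^5 - 3.3078*u^4 + 6.5874*u^3 - 18.7411*u^2 + 20.9574*u + 6.8252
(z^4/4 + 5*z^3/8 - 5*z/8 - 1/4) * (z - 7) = z^5/4 - 9*z^4/8 - 35*z^3/8 - 5*z^2/8 + 33*z/8 + 7/4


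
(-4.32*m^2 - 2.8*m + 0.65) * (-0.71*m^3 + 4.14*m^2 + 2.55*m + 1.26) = 3.0672*m^5 - 15.8968*m^4 - 23.0695*m^3 - 9.8922*m^2 - 1.8705*m + 0.819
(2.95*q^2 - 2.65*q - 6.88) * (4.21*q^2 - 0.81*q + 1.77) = 12.4195*q^4 - 13.546*q^3 - 21.5968*q^2 + 0.8823*q - 12.1776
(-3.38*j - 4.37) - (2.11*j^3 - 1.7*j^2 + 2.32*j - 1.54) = -2.11*j^3 + 1.7*j^2 - 5.7*j - 2.83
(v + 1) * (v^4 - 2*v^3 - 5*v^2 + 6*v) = v^5 - v^4 - 7*v^3 + v^2 + 6*v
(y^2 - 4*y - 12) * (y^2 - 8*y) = y^4 - 12*y^3 + 20*y^2 + 96*y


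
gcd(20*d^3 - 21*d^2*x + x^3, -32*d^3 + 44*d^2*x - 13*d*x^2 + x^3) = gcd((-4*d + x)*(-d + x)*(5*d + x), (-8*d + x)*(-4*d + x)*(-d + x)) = 4*d^2 - 5*d*x + x^2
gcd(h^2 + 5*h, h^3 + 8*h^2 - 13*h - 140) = h + 5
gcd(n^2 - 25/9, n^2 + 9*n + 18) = 1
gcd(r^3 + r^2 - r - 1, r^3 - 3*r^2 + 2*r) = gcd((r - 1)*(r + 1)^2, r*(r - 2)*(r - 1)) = r - 1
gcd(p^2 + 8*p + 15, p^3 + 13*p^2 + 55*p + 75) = p^2 + 8*p + 15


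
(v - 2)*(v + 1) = v^2 - v - 2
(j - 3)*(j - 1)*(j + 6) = j^3 + 2*j^2 - 21*j + 18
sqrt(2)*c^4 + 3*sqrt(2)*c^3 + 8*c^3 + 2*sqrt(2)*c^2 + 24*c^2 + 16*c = c*(c + 2)*(c + 4*sqrt(2))*(sqrt(2)*c + sqrt(2))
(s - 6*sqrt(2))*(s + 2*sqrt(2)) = s^2 - 4*sqrt(2)*s - 24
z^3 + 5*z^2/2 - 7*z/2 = z*(z - 1)*(z + 7/2)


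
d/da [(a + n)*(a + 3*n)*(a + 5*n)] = 3*a^2 + 18*a*n + 23*n^2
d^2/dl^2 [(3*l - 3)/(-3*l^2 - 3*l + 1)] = 54*(l*(3*l^2 + 3*l - 1) - (l - 1)*(2*l + 1)^2)/(3*l^2 + 3*l - 1)^3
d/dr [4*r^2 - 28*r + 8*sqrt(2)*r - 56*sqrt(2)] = 8*r - 28 + 8*sqrt(2)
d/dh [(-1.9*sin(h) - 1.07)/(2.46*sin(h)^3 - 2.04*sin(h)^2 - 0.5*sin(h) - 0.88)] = (9.348*sin(h)^3 + 4.0206*sin(h)^2 - 4.3656*sin(h) + 1.137)*cos(h)/(6.0516*sin(h)^6 - 10.0368*sin(h)^5 + 1.7016*sin(h)^4 - 2.2896*sin(h)^3 + 3.8404*sin(h)^2 + 0.88*sin(h) + 0.7744)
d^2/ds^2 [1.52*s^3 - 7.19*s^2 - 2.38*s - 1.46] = 9.12*s - 14.38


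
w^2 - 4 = (w - 2)*(w + 2)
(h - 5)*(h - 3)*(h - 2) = h^3 - 10*h^2 + 31*h - 30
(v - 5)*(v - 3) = v^2 - 8*v + 15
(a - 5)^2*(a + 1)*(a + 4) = a^4 - 5*a^3 - 21*a^2 + 85*a + 100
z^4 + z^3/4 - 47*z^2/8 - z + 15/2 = (z - 2)*(z - 5/4)*(z + 3/2)*(z + 2)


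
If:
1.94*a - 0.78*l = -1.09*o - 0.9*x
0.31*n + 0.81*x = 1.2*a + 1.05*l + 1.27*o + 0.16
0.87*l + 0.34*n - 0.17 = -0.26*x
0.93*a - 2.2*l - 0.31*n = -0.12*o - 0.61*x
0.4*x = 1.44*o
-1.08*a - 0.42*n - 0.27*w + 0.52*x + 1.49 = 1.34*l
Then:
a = 0.56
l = -0.51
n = 2.75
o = -0.34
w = -0.81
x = -1.23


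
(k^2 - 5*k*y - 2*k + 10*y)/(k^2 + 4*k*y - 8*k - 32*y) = (k^2 - 5*k*y - 2*k + 10*y)/(k^2 + 4*k*y - 8*k - 32*y)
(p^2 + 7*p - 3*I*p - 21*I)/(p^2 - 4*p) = (p^2 + p*(7 - 3*I) - 21*I)/(p*(p - 4))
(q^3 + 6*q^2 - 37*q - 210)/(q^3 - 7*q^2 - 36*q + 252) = (q^2 + 12*q + 35)/(q^2 - q - 42)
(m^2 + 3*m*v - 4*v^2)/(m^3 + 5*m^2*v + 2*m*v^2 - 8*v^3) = 1/(m + 2*v)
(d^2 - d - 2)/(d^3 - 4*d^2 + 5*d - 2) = (d + 1)/(d^2 - 2*d + 1)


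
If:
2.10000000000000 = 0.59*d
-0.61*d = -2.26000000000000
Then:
No Solution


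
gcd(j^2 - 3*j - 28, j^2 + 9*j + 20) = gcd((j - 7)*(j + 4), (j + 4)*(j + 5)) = j + 4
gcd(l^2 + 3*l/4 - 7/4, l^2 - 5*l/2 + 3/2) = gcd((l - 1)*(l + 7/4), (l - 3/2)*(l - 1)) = l - 1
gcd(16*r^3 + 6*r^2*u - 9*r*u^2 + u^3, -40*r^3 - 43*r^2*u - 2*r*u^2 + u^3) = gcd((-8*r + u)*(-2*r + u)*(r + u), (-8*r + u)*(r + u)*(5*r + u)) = 8*r^2 + 7*r*u - u^2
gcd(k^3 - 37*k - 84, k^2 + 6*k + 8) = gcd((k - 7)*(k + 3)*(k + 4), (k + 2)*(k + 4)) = k + 4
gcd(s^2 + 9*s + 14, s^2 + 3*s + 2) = s + 2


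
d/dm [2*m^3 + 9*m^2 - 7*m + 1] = 6*m^2 + 18*m - 7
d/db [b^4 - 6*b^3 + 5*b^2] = 2*b*(2*b^2 - 9*b + 5)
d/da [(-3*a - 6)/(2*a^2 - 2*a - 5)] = 3*(2*a^2 + 8*a + 1)/(4*a^4 - 8*a^3 - 16*a^2 + 20*a + 25)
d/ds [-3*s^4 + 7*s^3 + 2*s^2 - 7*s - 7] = -12*s^3 + 21*s^2 + 4*s - 7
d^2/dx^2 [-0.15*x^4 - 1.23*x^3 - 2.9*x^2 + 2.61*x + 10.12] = -1.8*x^2 - 7.38*x - 5.8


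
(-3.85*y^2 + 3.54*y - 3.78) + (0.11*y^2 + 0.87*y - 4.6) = -3.74*y^2 + 4.41*y - 8.38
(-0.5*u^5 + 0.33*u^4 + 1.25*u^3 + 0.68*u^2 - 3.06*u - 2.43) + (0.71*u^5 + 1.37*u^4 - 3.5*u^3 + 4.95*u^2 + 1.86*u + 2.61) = 0.21*u^5 + 1.7*u^4 - 2.25*u^3 + 5.63*u^2 - 1.2*u + 0.18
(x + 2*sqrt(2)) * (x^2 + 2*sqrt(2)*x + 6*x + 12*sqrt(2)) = x^3 + 4*sqrt(2)*x^2 + 6*x^2 + 8*x + 24*sqrt(2)*x + 48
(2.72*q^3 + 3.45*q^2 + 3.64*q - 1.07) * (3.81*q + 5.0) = 10.3632*q^4 + 26.7445*q^3 + 31.1184*q^2 + 14.1233*q - 5.35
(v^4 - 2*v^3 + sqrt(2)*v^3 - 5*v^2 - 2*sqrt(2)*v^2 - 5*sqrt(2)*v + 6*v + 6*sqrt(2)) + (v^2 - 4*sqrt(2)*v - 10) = v^4 - 2*v^3 + sqrt(2)*v^3 - 4*v^2 - 2*sqrt(2)*v^2 - 9*sqrt(2)*v + 6*v - 10 + 6*sqrt(2)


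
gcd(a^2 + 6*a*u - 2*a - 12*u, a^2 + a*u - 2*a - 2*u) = a - 2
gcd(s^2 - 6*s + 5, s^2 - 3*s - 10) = s - 5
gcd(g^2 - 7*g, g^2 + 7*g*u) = g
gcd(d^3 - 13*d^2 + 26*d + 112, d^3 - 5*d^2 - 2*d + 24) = d + 2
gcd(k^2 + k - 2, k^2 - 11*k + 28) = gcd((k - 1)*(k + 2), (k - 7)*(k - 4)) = 1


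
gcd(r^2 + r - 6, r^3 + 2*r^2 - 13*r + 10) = r - 2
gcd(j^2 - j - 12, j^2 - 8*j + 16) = j - 4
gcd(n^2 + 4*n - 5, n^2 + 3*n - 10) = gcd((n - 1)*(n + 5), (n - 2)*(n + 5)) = n + 5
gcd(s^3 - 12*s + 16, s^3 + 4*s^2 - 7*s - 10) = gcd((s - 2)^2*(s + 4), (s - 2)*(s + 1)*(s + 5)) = s - 2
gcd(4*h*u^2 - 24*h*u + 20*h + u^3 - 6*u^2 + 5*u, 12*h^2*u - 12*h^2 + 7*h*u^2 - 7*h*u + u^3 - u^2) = 4*h*u - 4*h + u^2 - u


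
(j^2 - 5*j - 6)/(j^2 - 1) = (j - 6)/(j - 1)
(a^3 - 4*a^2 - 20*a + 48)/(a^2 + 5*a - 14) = (a^2 - 2*a - 24)/(a + 7)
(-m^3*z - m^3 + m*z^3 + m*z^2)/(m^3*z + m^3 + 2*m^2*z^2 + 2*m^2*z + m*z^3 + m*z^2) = (-m + z)/(m + z)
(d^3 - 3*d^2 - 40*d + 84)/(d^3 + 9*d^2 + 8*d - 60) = (d - 7)/(d + 5)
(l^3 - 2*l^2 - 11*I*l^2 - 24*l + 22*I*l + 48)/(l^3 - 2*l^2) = 1 - 11*I/l - 24/l^2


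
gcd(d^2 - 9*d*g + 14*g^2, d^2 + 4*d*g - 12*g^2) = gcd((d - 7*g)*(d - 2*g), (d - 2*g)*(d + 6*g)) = d - 2*g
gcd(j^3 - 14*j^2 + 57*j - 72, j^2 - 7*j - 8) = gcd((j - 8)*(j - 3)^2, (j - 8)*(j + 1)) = j - 8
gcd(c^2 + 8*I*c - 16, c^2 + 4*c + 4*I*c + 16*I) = c + 4*I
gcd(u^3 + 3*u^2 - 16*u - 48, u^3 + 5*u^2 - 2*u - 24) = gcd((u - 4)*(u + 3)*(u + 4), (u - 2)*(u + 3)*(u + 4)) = u^2 + 7*u + 12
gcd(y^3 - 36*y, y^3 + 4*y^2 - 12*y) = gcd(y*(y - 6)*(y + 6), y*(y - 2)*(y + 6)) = y^2 + 6*y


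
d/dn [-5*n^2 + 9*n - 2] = 9 - 10*n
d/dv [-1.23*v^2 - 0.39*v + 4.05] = -2.46*v - 0.39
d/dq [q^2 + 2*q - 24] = 2*q + 2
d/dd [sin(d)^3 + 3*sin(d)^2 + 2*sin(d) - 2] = (3*sin(d)^2 + 6*sin(d) + 2)*cos(d)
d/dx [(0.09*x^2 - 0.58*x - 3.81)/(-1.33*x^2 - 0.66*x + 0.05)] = (-0.8308*x^2 - 10.1256*x - 2.5436)/(1.7689*x^4 + 1.7556*x^3 + 0.3026*x^2 - 0.066*x + 0.0025)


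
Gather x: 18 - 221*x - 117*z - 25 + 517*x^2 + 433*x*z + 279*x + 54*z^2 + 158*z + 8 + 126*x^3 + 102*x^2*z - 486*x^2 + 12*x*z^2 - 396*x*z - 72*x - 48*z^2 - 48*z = 126*x^3 + x^2*(102*z + 31) + x*(12*z^2 + 37*z - 14) + 6*z^2 - 7*z + 1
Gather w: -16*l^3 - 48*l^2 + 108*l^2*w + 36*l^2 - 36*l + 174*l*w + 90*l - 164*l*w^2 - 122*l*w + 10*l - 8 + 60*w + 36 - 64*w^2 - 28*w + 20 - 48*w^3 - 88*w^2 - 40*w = -16*l^3 - 12*l^2 + 64*l - 48*w^3 + w^2*(-164*l - 152) + w*(108*l^2 + 52*l - 8) + 48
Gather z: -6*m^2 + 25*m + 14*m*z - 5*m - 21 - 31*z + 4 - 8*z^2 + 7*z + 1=-6*m^2 + 20*m - 8*z^2 + z*(14*m - 24) - 16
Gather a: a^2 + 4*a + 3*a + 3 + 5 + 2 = a^2 + 7*a + 10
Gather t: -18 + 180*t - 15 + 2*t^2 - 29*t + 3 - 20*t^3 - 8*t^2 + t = -20*t^3 - 6*t^2 + 152*t - 30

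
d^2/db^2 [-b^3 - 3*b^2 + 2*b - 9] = -6*b - 6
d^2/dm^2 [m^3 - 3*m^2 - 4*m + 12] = 6*m - 6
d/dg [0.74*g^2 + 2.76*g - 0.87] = 1.48*g + 2.76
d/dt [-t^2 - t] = -2*t - 1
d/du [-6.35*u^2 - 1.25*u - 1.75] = -12.7*u - 1.25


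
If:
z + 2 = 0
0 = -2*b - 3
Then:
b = -3/2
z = -2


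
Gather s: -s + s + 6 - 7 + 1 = 0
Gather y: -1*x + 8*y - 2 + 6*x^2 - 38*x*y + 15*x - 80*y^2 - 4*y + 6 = 6*x^2 + 14*x - 80*y^2 + y*(4 - 38*x) + 4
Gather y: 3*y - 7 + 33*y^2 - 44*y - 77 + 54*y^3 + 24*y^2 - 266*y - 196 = 54*y^3 + 57*y^2 - 307*y - 280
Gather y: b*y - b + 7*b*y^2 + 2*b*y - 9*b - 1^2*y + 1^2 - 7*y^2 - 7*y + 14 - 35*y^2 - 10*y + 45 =-10*b + y^2*(7*b - 42) + y*(3*b - 18) + 60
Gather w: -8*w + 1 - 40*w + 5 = 6 - 48*w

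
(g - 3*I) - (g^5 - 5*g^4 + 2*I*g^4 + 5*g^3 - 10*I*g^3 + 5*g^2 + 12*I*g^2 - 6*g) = -g^5 + 5*g^4 - 2*I*g^4 - 5*g^3 + 10*I*g^3 - 5*g^2 - 12*I*g^2 + 7*g - 3*I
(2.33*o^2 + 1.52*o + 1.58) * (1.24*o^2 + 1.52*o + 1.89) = 2.8892*o^4 + 5.4264*o^3 + 8.6733*o^2 + 5.2744*o + 2.9862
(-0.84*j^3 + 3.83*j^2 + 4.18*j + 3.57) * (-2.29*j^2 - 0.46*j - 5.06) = 1.9236*j^5 - 8.3843*j^4 - 7.0836*j^3 - 29.4779*j^2 - 22.793*j - 18.0642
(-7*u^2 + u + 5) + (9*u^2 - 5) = 2*u^2 + u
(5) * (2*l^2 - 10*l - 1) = 10*l^2 - 50*l - 5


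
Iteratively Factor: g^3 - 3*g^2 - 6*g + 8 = (g - 4)*(g^2 + g - 2) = (g - 4)*(g + 2)*(g - 1)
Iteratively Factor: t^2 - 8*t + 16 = (t - 4)*(t - 4)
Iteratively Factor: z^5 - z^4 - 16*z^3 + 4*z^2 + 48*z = (z)*(z^4 - z^3 - 16*z^2 + 4*z + 48) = z*(z - 2)*(z^3 + z^2 - 14*z - 24) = z*(z - 4)*(z - 2)*(z^2 + 5*z + 6) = z*(z - 4)*(z - 2)*(z + 2)*(z + 3)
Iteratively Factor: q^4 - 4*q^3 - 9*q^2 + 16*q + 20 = (q + 2)*(q^3 - 6*q^2 + 3*q + 10) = (q - 5)*(q + 2)*(q^2 - q - 2) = (q - 5)*(q - 2)*(q + 2)*(q + 1)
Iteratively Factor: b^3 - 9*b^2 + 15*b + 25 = (b - 5)*(b^2 - 4*b - 5) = (b - 5)*(b + 1)*(b - 5)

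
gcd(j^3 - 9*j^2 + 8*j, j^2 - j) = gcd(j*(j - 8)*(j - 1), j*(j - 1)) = j^2 - j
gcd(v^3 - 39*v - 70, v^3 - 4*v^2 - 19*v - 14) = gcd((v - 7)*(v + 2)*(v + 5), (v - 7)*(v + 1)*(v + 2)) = v^2 - 5*v - 14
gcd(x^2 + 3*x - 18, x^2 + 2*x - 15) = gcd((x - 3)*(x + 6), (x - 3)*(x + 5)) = x - 3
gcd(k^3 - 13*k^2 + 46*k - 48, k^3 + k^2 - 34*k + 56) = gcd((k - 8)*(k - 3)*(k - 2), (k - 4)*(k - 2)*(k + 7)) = k - 2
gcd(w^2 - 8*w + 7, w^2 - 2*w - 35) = w - 7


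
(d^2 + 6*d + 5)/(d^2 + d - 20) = (d + 1)/(d - 4)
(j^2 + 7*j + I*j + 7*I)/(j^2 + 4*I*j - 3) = (j + 7)/(j + 3*I)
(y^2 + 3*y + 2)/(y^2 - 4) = (y + 1)/(y - 2)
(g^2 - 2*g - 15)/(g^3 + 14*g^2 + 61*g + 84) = (g - 5)/(g^2 + 11*g + 28)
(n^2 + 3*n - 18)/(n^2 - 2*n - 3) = (n + 6)/(n + 1)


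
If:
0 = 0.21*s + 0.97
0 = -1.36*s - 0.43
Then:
No Solution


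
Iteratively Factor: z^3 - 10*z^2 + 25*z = (z - 5)*(z^2 - 5*z) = (z - 5)^2*(z)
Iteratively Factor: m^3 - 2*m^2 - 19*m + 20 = (m - 1)*(m^2 - m - 20) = (m - 1)*(m + 4)*(m - 5)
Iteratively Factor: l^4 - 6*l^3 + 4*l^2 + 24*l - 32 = (l - 4)*(l^3 - 2*l^2 - 4*l + 8) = (l - 4)*(l - 2)*(l^2 - 4) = (l - 4)*(l - 2)*(l + 2)*(l - 2)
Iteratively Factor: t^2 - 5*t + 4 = (t - 1)*(t - 4)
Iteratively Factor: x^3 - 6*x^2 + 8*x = (x)*(x^2 - 6*x + 8) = x*(x - 4)*(x - 2)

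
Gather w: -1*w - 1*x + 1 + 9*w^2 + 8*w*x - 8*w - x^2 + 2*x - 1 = 9*w^2 + w*(8*x - 9) - x^2 + x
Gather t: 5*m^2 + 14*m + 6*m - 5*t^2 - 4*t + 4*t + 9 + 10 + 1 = 5*m^2 + 20*m - 5*t^2 + 20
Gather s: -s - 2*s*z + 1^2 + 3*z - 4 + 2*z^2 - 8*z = s*(-2*z - 1) + 2*z^2 - 5*z - 3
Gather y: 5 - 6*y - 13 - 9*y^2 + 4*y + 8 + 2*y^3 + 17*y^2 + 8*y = 2*y^3 + 8*y^2 + 6*y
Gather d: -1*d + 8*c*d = d*(8*c - 1)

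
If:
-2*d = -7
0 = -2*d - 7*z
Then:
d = 7/2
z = -1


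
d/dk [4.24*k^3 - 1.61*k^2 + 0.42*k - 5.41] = 12.72*k^2 - 3.22*k + 0.42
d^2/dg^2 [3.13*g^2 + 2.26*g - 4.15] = 6.26000000000000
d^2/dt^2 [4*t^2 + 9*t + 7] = 8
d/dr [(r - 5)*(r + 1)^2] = 3*(r - 3)*(r + 1)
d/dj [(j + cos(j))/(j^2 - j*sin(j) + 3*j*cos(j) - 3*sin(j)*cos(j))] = (2*j^2*sin(j) + j^2*cos(j) - j^2 - 2*j*cos(j) + 3*j*cos(2*j) + j - sin(2*j) + 9*cos(j)/4 - 3*cos(2*j)/2 + 3*cos(3*j)/4 - 3/2)/((j - sin(j))^2*(j + 3*cos(j))^2)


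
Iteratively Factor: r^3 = (r)*(r^2) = r^2*(r)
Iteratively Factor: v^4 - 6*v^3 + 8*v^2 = (v - 4)*(v^3 - 2*v^2) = v*(v - 4)*(v^2 - 2*v) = v^2*(v - 4)*(v - 2)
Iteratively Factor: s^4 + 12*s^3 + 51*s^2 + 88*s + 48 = (s + 3)*(s^3 + 9*s^2 + 24*s + 16) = (s + 3)*(s + 4)*(s^2 + 5*s + 4) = (s + 1)*(s + 3)*(s + 4)*(s + 4)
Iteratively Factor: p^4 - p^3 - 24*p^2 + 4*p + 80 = (p + 2)*(p^3 - 3*p^2 - 18*p + 40) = (p - 5)*(p + 2)*(p^2 + 2*p - 8) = (p - 5)*(p - 2)*(p + 2)*(p + 4)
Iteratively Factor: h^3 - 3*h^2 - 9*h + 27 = (h + 3)*(h^2 - 6*h + 9) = (h - 3)*(h + 3)*(h - 3)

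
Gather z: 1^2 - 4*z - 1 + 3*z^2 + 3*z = 3*z^2 - z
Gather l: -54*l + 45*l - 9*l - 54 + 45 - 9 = -18*l - 18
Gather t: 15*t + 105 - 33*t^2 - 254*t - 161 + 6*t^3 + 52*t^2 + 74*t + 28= 6*t^3 + 19*t^2 - 165*t - 28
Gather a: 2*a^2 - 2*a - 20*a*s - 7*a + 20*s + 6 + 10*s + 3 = 2*a^2 + a*(-20*s - 9) + 30*s + 9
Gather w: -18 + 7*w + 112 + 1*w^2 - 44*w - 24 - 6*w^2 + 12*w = -5*w^2 - 25*w + 70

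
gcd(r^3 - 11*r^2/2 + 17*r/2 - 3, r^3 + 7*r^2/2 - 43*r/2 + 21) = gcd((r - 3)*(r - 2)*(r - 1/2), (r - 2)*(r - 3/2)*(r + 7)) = r - 2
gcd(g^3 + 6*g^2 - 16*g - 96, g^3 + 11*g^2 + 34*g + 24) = g^2 + 10*g + 24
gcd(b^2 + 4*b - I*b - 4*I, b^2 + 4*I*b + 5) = b - I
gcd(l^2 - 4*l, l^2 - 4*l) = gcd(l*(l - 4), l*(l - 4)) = l^2 - 4*l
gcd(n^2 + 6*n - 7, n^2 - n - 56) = n + 7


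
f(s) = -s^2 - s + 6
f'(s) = -2*s - 1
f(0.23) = 5.72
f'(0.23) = -1.46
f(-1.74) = 4.71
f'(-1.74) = 2.48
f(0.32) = 5.58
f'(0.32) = -1.64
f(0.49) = 5.27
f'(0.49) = -1.98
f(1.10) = 3.69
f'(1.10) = -3.20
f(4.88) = -22.69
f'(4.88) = -10.76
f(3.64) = -10.89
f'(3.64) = -8.28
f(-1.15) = 5.83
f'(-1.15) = 1.30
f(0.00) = 6.00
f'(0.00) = -1.00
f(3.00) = -6.00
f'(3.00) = -7.00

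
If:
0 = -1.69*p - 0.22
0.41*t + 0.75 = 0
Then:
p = -0.13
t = -1.83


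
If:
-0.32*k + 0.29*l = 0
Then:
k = 0.90625*l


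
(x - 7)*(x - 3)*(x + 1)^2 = x^4 - 8*x^3 + 2*x^2 + 32*x + 21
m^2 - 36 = (m - 6)*(m + 6)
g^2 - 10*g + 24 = (g - 6)*(g - 4)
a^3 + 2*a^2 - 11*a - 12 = (a - 3)*(a + 1)*(a + 4)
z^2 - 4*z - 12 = (z - 6)*(z + 2)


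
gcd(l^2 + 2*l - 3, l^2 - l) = l - 1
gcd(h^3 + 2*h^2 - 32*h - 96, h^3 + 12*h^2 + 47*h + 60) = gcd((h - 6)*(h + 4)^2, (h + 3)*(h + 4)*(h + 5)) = h + 4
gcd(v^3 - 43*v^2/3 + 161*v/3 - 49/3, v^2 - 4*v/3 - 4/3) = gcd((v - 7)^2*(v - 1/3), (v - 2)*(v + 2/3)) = 1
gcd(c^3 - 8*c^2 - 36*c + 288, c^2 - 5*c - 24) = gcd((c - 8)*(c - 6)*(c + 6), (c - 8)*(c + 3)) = c - 8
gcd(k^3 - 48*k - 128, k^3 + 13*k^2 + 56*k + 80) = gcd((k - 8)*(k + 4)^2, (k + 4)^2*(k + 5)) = k^2 + 8*k + 16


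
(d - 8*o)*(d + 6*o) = d^2 - 2*d*o - 48*o^2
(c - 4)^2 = c^2 - 8*c + 16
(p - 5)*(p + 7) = p^2 + 2*p - 35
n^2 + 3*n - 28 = (n - 4)*(n + 7)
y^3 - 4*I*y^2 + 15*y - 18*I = (y - 6*I)*(y - I)*(y + 3*I)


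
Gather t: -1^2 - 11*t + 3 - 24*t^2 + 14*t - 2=-24*t^2 + 3*t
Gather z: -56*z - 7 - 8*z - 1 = -64*z - 8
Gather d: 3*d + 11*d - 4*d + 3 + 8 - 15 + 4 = 10*d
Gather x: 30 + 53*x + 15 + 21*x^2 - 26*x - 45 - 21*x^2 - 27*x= 0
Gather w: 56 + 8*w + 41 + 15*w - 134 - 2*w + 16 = 21*w - 21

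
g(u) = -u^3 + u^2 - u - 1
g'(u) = -3*u^2 + 2*u - 1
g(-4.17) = 93.07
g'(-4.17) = -61.51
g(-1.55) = 6.68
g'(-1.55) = -11.31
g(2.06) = -7.56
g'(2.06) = -9.61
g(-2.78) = 30.99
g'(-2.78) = -29.75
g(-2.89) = 34.38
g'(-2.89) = -31.84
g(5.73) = -162.03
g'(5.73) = -88.04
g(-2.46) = 22.40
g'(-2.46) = -24.07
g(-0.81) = 1.00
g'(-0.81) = -4.59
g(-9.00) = 818.00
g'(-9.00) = -262.00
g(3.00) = -22.00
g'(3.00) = -22.00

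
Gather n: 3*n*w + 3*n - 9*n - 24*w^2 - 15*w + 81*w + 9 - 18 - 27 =n*(3*w - 6) - 24*w^2 + 66*w - 36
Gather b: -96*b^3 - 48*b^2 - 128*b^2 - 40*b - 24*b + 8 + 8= -96*b^3 - 176*b^2 - 64*b + 16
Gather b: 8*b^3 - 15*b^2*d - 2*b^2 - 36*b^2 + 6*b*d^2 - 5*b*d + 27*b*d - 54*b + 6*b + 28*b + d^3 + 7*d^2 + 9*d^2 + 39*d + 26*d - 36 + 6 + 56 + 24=8*b^3 + b^2*(-15*d - 38) + b*(6*d^2 + 22*d - 20) + d^3 + 16*d^2 + 65*d + 50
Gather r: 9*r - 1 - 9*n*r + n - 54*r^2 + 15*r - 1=n - 54*r^2 + r*(24 - 9*n) - 2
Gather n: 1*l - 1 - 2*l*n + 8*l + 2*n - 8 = 9*l + n*(2 - 2*l) - 9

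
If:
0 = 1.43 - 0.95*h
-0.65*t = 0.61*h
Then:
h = 1.51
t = -1.41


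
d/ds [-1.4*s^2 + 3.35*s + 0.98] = 3.35 - 2.8*s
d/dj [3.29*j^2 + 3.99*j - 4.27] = 6.58*j + 3.99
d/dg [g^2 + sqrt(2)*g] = 2*g + sqrt(2)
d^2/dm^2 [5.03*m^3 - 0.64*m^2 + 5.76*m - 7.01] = 30.18*m - 1.28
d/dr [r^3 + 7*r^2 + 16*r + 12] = 3*r^2 + 14*r + 16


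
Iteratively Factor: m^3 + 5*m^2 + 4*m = (m + 4)*(m^2 + m) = m*(m + 4)*(m + 1)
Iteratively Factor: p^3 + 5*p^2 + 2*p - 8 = (p + 4)*(p^2 + p - 2) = (p + 2)*(p + 4)*(p - 1)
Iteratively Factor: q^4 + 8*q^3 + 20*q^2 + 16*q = (q + 2)*(q^3 + 6*q^2 + 8*q) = (q + 2)*(q + 4)*(q^2 + 2*q) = q*(q + 2)*(q + 4)*(q + 2)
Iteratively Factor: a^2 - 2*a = (a - 2)*(a)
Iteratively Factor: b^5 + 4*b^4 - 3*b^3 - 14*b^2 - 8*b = (b)*(b^4 + 4*b^3 - 3*b^2 - 14*b - 8) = b*(b + 4)*(b^3 - 3*b - 2) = b*(b + 1)*(b + 4)*(b^2 - b - 2) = b*(b - 2)*(b + 1)*(b + 4)*(b + 1)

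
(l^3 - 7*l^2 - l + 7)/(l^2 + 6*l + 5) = (l^2 - 8*l + 7)/(l + 5)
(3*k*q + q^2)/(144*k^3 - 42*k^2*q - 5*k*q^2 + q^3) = q*(3*k + q)/(144*k^3 - 42*k^2*q - 5*k*q^2 + q^3)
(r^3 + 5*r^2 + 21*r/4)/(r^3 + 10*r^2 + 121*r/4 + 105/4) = r/(r + 5)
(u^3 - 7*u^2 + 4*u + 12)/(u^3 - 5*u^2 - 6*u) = (u - 2)/u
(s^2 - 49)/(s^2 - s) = (s^2 - 49)/(s*(s - 1))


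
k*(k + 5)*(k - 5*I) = k^3 + 5*k^2 - 5*I*k^2 - 25*I*k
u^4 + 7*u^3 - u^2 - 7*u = u*(u - 1)*(u + 1)*(u + 7)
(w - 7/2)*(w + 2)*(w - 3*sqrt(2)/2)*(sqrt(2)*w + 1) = sqrt(2)*w^4 - 3*sqrt(2)*w^3/2 - 2*w^3 - 17*sqrt(2)*w^2/2 + 3*w^2 + 9*sqrt(2)*w/4 + 14*w + 21*sqrt(2)/2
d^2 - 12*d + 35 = (d - 7)*(d - 5)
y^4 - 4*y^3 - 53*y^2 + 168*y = y*(y - 8)*(y - 3)*(y + 7)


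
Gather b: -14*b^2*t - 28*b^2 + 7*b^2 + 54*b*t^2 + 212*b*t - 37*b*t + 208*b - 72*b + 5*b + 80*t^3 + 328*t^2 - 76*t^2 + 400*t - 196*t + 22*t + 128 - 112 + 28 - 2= b^2*(-14*t - 21) + b*(54*t^2 + 175*t + 141) + 80*t^3 + 252*t^2 + 226*t + 42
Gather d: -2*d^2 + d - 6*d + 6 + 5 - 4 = -2*d^2 - 5*d + 7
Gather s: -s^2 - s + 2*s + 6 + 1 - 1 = -s^2 + s + 6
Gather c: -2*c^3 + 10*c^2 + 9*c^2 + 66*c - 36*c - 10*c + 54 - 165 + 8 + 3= -2*c^3 + 19*c^2 + 20*c - 100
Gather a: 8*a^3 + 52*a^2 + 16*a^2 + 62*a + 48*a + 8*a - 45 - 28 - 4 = 8*a^3 + 68*a^2 + 118*a - 77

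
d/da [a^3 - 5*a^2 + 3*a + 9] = 3*a^2 - 10*a + 3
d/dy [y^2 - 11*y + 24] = 2*y - 11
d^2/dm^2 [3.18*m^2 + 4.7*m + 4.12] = 6.36000000000000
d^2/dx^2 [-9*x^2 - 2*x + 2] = -18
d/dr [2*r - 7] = 2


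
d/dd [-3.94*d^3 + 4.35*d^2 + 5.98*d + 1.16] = -11.82*d^2 + 8.7*d + 5.98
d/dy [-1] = 0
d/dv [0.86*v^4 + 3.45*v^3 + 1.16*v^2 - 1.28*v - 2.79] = 3.44*v^3 + 10.35*v^2 + 2.32*v - 1.28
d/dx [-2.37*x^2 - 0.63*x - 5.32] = -4.74*x - 0.63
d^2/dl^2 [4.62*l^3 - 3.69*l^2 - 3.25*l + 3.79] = 27.72*l - 7.38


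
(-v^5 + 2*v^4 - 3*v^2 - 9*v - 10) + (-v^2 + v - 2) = -v^5 + 2*v^4 - 4*v^2 - 8*v - 12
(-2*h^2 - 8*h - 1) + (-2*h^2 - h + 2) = -4*h^2 - 9*h + 1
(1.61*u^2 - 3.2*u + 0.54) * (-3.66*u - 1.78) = -5.8926*u^3 + 8.8462*u^2 + 3.7196*u - 0.9612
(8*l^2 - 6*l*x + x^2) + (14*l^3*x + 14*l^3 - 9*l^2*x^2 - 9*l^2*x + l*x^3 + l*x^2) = 14*l^3*x + 14*l^3 - 9*l^2*x^2 - 9*l^2*x + 8*l^2 + l*x^3 + l*x^2 - 6*l*x + x^2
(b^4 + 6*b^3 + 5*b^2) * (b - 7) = b^5 - b^4 - 37*b^3 - 35*b^2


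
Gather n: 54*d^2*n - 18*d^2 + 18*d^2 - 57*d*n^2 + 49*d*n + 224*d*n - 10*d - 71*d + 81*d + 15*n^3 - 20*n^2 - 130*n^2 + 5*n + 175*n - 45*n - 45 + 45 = 15*n^3 + n^2*(-57*d - 150) + n*(54*d^2 + 273*d + 135)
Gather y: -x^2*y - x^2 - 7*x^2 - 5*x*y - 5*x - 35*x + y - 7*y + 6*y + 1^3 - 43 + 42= -8*x^2 - 40*x + y*(-x^2 - 5*x)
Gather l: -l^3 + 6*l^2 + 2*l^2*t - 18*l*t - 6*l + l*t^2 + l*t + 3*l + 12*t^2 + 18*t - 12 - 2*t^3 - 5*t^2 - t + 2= -l^3 + l^2*(2*t + 6) + l*(t^2 - 17*t - 3) - 2*t^3 + 7*t^2 + 17*t - 10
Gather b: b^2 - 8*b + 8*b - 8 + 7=b^2 - 1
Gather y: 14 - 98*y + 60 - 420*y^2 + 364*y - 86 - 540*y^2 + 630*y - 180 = -960*y^2 + 896*y - 192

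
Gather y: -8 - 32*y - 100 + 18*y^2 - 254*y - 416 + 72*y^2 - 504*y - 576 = 90*y^2 - 790*y - 1100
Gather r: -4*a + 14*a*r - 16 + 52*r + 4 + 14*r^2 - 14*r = -4*a + 14*r^2 + r*(14*a + 38) - 12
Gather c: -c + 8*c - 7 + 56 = 7*c + 49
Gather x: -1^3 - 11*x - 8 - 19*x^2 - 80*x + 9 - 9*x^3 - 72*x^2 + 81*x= -9*x^3 - 91*x^2 - 10*x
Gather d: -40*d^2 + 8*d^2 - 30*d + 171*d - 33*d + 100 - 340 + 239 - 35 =-32*d^2 + 108*d - 36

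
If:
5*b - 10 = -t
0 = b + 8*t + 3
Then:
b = 83/39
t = -25/39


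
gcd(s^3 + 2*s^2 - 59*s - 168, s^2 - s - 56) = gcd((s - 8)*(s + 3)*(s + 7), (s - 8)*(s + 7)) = s^2 - s - 56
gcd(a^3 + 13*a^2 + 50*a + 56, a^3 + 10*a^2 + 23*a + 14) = a^2 + 9*a + 14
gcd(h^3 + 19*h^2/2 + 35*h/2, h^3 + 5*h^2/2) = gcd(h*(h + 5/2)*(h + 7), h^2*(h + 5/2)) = h^2 + 5*h/2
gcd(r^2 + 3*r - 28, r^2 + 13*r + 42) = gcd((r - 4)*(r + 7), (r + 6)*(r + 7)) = r + 7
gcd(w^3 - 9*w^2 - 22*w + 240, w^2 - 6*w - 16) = w - 8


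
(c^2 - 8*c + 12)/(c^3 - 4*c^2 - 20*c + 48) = 1/(c + 4)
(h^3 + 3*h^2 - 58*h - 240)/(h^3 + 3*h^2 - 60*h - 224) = (h^2 + 11*h + 30)/(h^2 + 11*h + 28)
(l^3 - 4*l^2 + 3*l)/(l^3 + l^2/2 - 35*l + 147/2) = 2*l*(l - 1)/(2*l^2 + 7*l - 49)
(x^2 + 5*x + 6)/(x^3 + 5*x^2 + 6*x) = 1/x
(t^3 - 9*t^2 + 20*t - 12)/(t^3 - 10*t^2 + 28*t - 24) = (t - 1)/(t - 2)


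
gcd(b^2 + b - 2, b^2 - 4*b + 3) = b - 1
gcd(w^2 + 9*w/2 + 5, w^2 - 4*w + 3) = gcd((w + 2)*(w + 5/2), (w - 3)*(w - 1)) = 1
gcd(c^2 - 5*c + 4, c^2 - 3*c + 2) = c - 1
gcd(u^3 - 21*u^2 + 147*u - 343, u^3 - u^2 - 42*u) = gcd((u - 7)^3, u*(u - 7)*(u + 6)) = u - 7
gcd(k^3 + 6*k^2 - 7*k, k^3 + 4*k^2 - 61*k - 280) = k + 7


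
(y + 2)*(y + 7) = y^2 + 9*y + 14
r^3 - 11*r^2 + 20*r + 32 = (r - 8)*(r - 4)*(r + 1)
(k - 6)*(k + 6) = k^2 - 36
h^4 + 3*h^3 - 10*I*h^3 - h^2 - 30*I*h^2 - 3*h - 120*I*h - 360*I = (h + 3)*(h - 8*I)*(h - 5*I)*(h + 3*I)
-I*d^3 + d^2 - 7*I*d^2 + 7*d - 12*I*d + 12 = (d + 3)*(d + 4)*(-I*d + 1)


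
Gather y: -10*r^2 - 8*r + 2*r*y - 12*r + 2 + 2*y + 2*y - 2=-10*r^2 - 20*r + y*(2*r + 4)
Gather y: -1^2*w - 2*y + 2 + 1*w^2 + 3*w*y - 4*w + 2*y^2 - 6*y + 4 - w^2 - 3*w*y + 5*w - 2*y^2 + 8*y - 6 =0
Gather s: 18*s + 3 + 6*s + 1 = 24*s + 4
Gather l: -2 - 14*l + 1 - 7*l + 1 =-21*l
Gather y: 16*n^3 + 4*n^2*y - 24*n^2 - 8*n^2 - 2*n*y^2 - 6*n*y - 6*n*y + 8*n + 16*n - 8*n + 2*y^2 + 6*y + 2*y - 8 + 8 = 16*n^3 - 32*n^2 + 16*n + y^2*(2 - 2*n) + y*(4*n^2 - 12*n + 8)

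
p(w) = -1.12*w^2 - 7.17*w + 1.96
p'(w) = -2.24*w - 7.17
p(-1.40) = 9.80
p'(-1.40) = -4.03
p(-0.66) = 6.20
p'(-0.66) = -5.69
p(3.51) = -37.01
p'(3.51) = -15.03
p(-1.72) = 10.98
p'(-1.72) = -3.32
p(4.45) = -52.13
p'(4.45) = -17.14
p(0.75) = -4.05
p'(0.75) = -8.85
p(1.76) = -14.13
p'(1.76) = -11.11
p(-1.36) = 9.64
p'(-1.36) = -4.12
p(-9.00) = -24.23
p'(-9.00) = 12.99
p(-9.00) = -24.23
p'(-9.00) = 12.99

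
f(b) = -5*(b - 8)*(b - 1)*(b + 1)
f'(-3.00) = -370.00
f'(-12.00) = -3115.00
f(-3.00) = 440.00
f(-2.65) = 320.70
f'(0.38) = 33.23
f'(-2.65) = -312.34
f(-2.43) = 255.79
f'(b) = -5*(b - 8)*(b - 1) - 5*(b - 8)*(b + 1) - 5*(b - 1)*(b + 1) = -15*b^2 + 80*b + 5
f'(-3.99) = -553.00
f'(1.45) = 89.46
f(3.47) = 250.08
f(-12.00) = 14300.00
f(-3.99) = 894.46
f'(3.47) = 101.99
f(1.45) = 36.11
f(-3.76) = 772.49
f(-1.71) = 93.42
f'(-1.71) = -175.66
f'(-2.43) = -277.97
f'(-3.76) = -507.86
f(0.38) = -32.60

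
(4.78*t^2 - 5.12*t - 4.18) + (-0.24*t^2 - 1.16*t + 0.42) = 4.54*t^2 - 6.28*t - 3.76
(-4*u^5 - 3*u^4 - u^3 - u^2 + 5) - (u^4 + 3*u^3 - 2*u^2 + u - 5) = -4*u^5 - 4*u^4 - 4*u^3 + u^2 - u + 10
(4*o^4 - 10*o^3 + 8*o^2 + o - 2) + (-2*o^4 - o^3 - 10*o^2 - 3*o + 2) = 2*o^4 - 11*o^3 - 2*o^2 - 2*o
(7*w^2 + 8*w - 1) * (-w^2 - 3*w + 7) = -7*w^4 - 29*w^3 + 26*w^2 + 59*w - 7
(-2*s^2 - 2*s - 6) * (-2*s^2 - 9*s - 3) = 4*s^4 + 22*s^3 + 36*s^2 + 60*s + 18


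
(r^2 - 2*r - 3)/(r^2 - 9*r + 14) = (r^2 - 2*r - 3)/(r^2 - 9*r + 14)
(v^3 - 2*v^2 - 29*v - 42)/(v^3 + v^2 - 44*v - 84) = (v + 3)/(v + 6)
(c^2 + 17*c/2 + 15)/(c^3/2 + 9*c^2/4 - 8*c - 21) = 2*(2*c + 5)/(2*c^2 - 3*c - 14)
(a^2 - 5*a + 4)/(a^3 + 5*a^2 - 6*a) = (a - 4)/(a*(a + 6))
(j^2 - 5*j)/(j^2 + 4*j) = (j - 5)/(j + 4)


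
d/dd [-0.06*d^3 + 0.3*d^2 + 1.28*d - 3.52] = -0.18*d^2 + 0.6*d + 1.28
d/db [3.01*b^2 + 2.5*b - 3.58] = 6.02*b + 2.5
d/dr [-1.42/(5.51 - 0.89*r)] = -1.2638/(0.89*r - 5.51)^2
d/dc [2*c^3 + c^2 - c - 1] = 6*c^2 + 2*c - 1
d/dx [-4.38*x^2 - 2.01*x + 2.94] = -8.76*x - 2.01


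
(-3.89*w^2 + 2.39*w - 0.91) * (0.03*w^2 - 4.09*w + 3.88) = -0.1167*w^4 + 15.9818*w^3 - 24.8956*w^2 + 12.9951*w - 3.5308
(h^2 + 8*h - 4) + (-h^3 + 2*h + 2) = -h^3 + h^2 + 10*h - 2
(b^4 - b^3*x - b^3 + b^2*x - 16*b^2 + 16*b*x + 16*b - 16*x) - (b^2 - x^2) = b^4 - b^3*x - b^3 + b^2*x - 17*b^2 + 16*b*x + 16*b + x^2 - 16*x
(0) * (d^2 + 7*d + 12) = 0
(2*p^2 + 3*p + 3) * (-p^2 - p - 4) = -2*p^4 - 5*p^3 - 14*p^2 - 15*p - 12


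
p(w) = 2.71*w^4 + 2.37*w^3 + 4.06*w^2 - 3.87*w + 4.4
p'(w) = 10.84*w^3 + 7.11*w^2 + 8.12*w - 3.87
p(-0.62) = 8.20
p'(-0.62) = -8.75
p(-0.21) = 5.38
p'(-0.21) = -5.36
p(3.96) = 866.34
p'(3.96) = 812.94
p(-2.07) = 58.54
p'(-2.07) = -86.36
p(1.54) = 31.97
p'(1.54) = 65.09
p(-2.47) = 103.88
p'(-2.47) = -143.90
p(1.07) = 11.36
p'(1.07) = 26.24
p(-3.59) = 411.10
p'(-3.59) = -442.93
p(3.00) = 312.83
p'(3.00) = 377.16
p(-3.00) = 208.07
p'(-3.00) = -256.92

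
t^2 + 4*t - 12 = (t - 2)*(t + 6)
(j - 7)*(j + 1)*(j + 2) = j^3 - 4*j^2 - 19*j - 14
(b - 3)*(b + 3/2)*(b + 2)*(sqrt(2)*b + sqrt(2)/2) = sqrt(2)*b^4 + sqrt(2)*b^3 - 29*sqrt(2)*b^2/4 - 51*sqrt(2)*b/4 - 9*sqrt(2)/2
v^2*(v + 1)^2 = v^4 + 2*v^3 + v^2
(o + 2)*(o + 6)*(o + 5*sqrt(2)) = o^3 + 5*sqrt(2)*o^2 + 8*o^2 + 12*o + 40*sqrt(2)*o + 60*sqrt(2)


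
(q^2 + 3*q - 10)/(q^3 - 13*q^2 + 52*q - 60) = (q + 5)/(q^2 - 11*q + 30)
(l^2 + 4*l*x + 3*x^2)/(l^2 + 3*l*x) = (l + x)/l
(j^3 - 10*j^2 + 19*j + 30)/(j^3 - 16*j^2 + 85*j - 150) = (j + 1)/(j - 5)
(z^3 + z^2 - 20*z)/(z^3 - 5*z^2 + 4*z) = (z + 5)/(z - 1)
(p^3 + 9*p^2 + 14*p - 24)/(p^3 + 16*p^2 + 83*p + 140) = (p^2 + 5*p - 6)/(p^2 + 12*p + 35)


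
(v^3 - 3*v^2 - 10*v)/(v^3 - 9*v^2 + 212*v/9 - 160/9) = 9*v*(v + 2)/(9*v^2 - 36*v + 32)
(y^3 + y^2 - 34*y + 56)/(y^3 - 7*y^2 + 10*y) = (y^2 + 3*y - 28)/(y*(y - 5))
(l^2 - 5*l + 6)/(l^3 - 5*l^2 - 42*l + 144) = (l - 2)/(l^2 - 2*l - 48)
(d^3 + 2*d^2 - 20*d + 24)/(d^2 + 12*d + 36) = (d^2 - 4*d + 4)/(d + 6)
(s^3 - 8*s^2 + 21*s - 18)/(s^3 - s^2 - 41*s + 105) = (s^2 - 5*s + 6)/(s^2 + 2*s - 35)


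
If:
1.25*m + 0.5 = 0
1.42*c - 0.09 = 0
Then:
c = 0.06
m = -0.40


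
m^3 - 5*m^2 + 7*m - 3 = (m - 3)*(m - 1)^2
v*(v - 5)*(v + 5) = v^3 - 25*v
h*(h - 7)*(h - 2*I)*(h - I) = h^4 - 7*h^3 - 3*I*h^3 - 2*h^2 + 21*I*h^2 + 14*h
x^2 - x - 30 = (x - 6)*(x + 5)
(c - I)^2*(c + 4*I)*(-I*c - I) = -I*c^4 + 2*c^3 - I*c^3 + 2*c^2 - 7*I*c^2 - 4*c - 7*I*c - 4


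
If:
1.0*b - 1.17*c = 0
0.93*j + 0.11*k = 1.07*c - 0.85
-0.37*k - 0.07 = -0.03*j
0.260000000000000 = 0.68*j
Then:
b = 1.30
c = 1.11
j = 0.38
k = -0.16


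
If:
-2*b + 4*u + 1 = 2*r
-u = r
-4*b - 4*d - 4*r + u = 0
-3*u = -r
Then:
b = 1/2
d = -1/2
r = 0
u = 0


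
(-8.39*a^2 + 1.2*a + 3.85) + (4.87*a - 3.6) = -8.39*a^2 + 6.07*a + 0.25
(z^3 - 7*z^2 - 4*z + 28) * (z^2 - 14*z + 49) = z^5 - 21*z^4 + 143*z^3 - 259*z^2 - 588*z + 1372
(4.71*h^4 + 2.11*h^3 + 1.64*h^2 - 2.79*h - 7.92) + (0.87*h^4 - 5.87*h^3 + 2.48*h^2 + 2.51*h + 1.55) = 5.58*h^4 - 3.76*h^3 + 4.12*h^2 - 0.28*h - 6.37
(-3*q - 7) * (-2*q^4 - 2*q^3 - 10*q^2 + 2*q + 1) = 6*q^5 + 20*q^4 + 44*q^3 + 64*q^2 - 17*q - 7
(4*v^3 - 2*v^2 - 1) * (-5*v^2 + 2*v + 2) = -20*v^5 + 18*v^4 + 4*v^3 + v^2 - 2*v - 2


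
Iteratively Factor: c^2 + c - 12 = (c - 3)*(c + 4)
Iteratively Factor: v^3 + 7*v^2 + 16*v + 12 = (v + 3)*(v^2 + 4*v + 4) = (v + 2)*(v + 3)*(v + 2)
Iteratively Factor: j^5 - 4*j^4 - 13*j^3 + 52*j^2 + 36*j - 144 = (j + 3)*(j^4 - 7*j^3 + 8*j^2 + 28*j - 48) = (j - 4)*(j + 3)*(j^3 - 3*j^2 - 4*j + 12) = (j - 4)*(j - 2)*(j + 3)*(j^2 - j - 6) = (j - 4)*(j - 3)*(j - 2)*(j + 3)*(j + 2)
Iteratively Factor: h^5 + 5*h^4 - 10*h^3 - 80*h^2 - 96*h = (h)*(h^4 + 5*h^3 - 10*h^2 - 80*h - 96) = h*(h - 4)*(h^3 + 9*h^2 + 26*h + 24) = h*(h - 4)*(h + 2)*(h^2 + 7*h + 12) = h*(h - 4)*(h + 2)*(h + 4)*(h + 3)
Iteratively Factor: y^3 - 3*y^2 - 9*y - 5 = (y + 1)*(y^2 - 4*y - 5) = (y - 5)*(y + 1)*(y + 1)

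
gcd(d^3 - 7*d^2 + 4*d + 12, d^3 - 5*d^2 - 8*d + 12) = d - 6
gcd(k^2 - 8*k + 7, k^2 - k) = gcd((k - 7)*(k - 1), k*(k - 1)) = k - 1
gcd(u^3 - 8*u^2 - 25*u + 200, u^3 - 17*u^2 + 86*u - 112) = u - 8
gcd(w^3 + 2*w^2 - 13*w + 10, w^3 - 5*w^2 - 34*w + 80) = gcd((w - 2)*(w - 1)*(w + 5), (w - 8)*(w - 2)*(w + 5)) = w^2 + 3*w - 10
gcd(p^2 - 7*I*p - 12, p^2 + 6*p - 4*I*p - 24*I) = p - 4*I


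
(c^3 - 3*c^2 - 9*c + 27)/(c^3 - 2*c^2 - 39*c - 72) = (c^2 - 6*c + 9)/(c^2 - 5*c - 24)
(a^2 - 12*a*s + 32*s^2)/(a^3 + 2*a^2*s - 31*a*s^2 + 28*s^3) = (-a + 8*s)/(-a^2 - 6*a*s + 7*s^2)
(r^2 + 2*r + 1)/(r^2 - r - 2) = (r + 1)/(r - 2)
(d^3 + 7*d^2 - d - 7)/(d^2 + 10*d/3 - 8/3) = 3*(d^3 + 7*d^2 - d - 7)/(3*d^2 + 10*d - 8)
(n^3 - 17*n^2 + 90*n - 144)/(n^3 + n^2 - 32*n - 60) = (n^2 - 11*n + 24)/(n^2 + 7*n + 10)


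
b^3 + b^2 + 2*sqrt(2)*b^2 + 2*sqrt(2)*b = b*(b + 1)*(b + 2*sqrt(2))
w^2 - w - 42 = (w - 7)*(w + 6)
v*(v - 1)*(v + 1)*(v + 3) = v^4 + 3*v^3 - v^2 - 3*v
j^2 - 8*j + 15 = (j - 5)*(j - 3)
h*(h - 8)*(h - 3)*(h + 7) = h^4 - 4*h^3 - 53*h^2 + 168*h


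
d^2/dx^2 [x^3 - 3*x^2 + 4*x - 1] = 6*x - 6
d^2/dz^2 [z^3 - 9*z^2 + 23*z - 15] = 6*z - 18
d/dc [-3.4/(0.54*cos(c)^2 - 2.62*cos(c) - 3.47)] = (8.908 - 3.672*cos(c))*sin(c)/(-0.54*cos(c)^2 + 2.62*cos(c) + 3.47)^2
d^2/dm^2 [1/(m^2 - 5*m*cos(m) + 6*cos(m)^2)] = ((m^2 - 5*m*cos(m) + 6*cos(m)^2)*(-5*m*cos(m) - 24*sin(m)^2 - 10*sin(m) + 10) + 2*(5*m*sin(m) + 2*m - 6*sin(2*m) - 5*cos(m))^2)/((m - 3*cos(m))^3*(m - 2*cos(m))^3)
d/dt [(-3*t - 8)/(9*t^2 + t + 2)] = (-27*t^2 - 3*t + (3*t + 8)*(18*t + 1) - 6)/(9*t^2 + t + 2)^2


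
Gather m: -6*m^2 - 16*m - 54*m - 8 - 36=-6*m^2 - 70*m - 44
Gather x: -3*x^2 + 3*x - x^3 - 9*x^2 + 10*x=-x^3 - 12*x^2 + 13*x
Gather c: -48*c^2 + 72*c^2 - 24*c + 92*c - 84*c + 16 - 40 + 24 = 24*c^2 - 16*c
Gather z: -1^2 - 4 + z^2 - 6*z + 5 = z^2 - 6*z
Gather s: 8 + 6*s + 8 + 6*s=12*s + 16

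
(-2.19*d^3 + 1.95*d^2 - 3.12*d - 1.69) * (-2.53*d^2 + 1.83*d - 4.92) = 5.5407*d^5 - 8.9412*d^4 + 22.2369*d^3 - 11.0279*d^2 + 12.2577*d + 8.3148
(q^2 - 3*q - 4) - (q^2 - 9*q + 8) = 6*q - 12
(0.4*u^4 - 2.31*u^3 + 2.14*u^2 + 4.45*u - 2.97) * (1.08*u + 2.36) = 0.432*u^5 - 1.5508*u^4 - 3.1404*u^3 + 9.8564*u^2 + 7.2944*u - 7.0092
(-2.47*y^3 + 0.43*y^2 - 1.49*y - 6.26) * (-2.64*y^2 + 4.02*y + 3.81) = 6.5208*y^5 - 11.0646*y^4 - 3.7485*y^3 + 12.1749*y^2 - 30.8421*y - 23.8506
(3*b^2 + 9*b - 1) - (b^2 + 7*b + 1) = 2*b^2 + 2*b - 2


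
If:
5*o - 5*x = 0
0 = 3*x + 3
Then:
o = -1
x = -1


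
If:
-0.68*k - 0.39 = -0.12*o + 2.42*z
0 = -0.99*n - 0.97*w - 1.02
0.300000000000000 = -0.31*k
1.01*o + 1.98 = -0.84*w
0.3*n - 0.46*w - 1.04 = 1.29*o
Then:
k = -0.97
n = 2.59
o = 1.12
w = -3.70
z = 0.17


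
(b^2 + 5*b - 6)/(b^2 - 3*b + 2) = (b + 6)/(b - 2)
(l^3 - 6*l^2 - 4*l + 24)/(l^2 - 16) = (l^3 - 6*l^2 - 4*l + 24)/(l^2 - 16)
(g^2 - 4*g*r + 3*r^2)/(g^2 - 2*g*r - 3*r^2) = (g - r)/(g + r)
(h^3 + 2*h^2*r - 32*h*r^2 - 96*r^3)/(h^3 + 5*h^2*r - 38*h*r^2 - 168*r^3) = (h + 4*r)/(h + 7*r)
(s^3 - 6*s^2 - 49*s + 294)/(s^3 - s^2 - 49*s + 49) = (s - 6)/(s - 1)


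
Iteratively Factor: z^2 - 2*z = (z - 2)*(z)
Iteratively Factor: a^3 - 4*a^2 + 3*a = (a - 1)*(a^2 - 3*a) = a*(a - 1)*(a - 3)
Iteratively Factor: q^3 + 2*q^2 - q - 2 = (q - 1)*(q^2 + 3*q + 2) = (q - 1)*(q + 2)*(q + 1)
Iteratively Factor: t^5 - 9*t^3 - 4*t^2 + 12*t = (t + 2)*(t^4 - 2*t^3 - 5*t^2 + 6*t) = t*(t + 2)*(t^3 - 2*t^2 - 5*t + 6) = t*(t + 2)^2*(t^2 - 4*t + 3) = t*(t - 1)*(t + 2)^2*(t - 3)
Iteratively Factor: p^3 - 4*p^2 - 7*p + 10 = (p + 2)*(p^2 - 6*p + 5) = (p - 1)*(p + 2)*(p - 5)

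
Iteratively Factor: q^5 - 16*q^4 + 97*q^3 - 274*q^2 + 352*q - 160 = (q - 1)*(q^4 - 15*q^3 + 82*q^2 - 192*q + 160) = (q - 4)*(q - 1)*(q^3 - 11*q^2 + 38*q - 40) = (q - 5)*(q - 4)*(q - 1)*(q^2 - 6*q + 8) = (q - 5)*(q - 4)^2*(q - 1)*(q - 2)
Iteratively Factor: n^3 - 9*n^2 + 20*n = (n - 5)*(n^2 - 4*n) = n*(n - 5)*(n - 4)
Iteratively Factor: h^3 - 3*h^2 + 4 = (h - 2)*(h^2 - h - 2) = (h - 2)*(h + 1)*(h - 2)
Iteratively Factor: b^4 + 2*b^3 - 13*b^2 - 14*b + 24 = (b + 2)*(b^3 - 13*b + 12) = (b + 2)*(b + 4)*(b^2 - 4*b + 3) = (b - 3)*(b + 2)*(b + 4)*(b - 1)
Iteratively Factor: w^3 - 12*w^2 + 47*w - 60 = (w - 4)*(w^2 - 8*w + 15) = (w - 5)*(w - 4)*(w - 3)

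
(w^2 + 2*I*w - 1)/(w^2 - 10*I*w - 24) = (-w^2 - 2*I*w + 1)/(-w^2 + 10*I*w + 24)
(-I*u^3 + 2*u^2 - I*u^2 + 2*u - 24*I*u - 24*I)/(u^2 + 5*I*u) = (-I*u^3 + u^2*(2 - I) + 2*u*(1 - 12*I) - 24*I)/(u*(u + 5*I))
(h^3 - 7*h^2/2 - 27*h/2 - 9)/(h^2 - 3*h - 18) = (2*h^2 + 5*h + 3)/(2*(h + 3))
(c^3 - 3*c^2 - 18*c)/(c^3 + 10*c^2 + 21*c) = (c - 6)/(c + 7)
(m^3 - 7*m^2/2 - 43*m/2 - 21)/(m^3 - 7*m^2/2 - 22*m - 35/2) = (2*m^2 + 7*m + 6)/(2*m^2 + 7*m + 5)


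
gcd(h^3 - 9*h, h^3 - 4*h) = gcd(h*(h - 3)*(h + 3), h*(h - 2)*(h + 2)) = h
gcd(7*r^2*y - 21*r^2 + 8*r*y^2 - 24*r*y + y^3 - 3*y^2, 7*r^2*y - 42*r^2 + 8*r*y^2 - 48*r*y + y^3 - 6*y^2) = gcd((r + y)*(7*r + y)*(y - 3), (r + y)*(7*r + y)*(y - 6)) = 7*r^2 + 8*r*y + y^2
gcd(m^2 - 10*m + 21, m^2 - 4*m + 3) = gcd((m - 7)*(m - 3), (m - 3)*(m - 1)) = m - 3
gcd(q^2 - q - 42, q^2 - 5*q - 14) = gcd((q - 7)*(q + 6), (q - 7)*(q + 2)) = q - 7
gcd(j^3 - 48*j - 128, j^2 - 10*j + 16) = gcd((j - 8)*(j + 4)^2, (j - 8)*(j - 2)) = j - 8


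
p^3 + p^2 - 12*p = p*(p - 3)*(p + 4)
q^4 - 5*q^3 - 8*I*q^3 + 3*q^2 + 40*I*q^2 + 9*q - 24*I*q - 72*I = (q - 3)^2*(q + 1)*(q - 8*I)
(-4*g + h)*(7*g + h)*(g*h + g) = -28*g^3*h - 28*g^3 + 3*g^2*h^2 + 3*g^2*h + g*h^3 + g*h^2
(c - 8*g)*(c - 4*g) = c^2 - 12*c*g + 32*g^2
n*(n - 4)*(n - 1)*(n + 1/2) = n^4 - 9*n^3/2 + 3*n^2/2 + 2*n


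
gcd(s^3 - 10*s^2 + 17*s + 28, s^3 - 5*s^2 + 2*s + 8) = s^2 - 3*s - 4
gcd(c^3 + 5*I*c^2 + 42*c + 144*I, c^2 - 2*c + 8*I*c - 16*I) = c + 8*I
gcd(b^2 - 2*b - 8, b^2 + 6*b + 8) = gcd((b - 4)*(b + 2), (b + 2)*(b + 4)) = b + 2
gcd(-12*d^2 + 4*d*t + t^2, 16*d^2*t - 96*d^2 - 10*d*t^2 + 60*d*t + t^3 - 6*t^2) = -2*d + t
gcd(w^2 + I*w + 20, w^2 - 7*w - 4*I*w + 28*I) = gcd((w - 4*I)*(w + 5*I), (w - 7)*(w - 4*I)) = w - 4*I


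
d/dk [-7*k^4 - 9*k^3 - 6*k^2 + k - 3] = -28*k^3 - 27*k^2 - 12*k + 1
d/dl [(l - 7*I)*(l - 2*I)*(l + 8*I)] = 3*l^2 - 2*I*l + 58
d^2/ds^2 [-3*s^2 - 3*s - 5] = -6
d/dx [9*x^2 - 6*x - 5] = 18*x - 6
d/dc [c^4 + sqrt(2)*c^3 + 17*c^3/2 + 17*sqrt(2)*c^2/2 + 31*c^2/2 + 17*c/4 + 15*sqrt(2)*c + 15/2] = 4*c^3 + 3*sqrt(2)*c^2 + 51*c^2/2 + 17*sqrt(2)*c + 31*c + 17/4 + 15*sqrt(2)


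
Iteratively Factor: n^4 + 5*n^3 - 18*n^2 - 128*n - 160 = (n + 2)*(n^3 + 3*n^2 - 24*n - 80) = (n - 5)*(n + 2)*(n^2 + 8*n + 16) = (n - 5)*(n + 2)*(n + 4)*(n + 4)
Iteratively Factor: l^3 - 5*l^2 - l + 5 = (l - 5)*(l^2 - 1) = (l - 5)*(l - 1)*(l + 1)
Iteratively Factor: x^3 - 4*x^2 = (x - 4)*(x^2) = x*(x - 4)*(x)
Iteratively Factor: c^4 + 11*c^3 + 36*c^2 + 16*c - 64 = (c + 4)*(c^3 + 7*c^2 + 8*c - 16) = (c + 4)^2*(c^2 + 3*c - 4) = (c + 4)^3*(c - 1)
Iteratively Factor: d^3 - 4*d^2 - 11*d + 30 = (d - 5)*(d^2 + d - 6) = (d - 5)*(d - 2)*(d + 3)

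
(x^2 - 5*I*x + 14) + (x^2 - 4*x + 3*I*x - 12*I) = 2*x^2 - 4*x - 2*I*x + 14 - 12*I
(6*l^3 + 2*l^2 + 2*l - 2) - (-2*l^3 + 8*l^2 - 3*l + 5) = 8*l^3 - 6*l^2 + 5*l - 7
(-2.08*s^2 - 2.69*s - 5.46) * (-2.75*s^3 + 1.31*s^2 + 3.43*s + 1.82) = 5.72*s^5 + 4.6727*s^4 + 4.3567*s^3 - 20.1649*s^2 - 23.6236*s - 9.9372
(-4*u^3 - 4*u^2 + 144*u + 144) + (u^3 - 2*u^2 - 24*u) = -3*u^3 - 6*u^2 + 120*u + 144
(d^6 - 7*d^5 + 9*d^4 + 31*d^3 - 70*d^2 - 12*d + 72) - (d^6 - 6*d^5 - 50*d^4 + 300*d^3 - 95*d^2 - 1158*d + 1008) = -d^5 + 59*d^4 - 269*d^3 + 25*d^2 + 1146*d - 936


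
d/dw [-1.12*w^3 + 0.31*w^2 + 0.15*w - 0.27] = -3.36*w^2 + 0.62*w + 0.15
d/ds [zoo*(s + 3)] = zoo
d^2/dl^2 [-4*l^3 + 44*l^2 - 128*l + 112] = 88 - 24*l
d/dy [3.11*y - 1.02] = 3.11000000000000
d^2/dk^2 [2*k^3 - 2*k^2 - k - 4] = 12*k - 4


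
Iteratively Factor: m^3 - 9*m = (m)*(m^2 - 9) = m*(m + 3)*(m - 3)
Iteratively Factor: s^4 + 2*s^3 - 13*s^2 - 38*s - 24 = (s + 2)*(s^3 - 13*s - 12) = (s - 4)*(s + 2)*(s^2 + 4*s + 3) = (s - 4)*(s + 1)*(s + 2)*(s + 3)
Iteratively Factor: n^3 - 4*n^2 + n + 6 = (n + 1)*(n^2 - 5*n + 6) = (n - 2)*(n + 1)*(n - 3)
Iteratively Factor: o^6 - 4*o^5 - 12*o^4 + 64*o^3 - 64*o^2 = (o - 2)*(o^5 - 2*o^4 - 16*o^3 + 32*o^2) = (o - 2)^2*(o^4 - 16*o^2) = o*(o - 2)^2*(o^3 - 16*o) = o*(o - 2)^2*(o + 4)*(o^2 - 4*o) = o*(o - 4)*(o - 2)^2*(o + 4)*(o)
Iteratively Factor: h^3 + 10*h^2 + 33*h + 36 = (h + 4)*(h^2 + 6*h + 9) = (h + 3)*(h + 4)*(h + 3)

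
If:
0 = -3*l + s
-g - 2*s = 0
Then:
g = -2*s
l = s/3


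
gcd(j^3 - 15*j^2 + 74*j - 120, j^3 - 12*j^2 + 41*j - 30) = j^2 - 11*j + 30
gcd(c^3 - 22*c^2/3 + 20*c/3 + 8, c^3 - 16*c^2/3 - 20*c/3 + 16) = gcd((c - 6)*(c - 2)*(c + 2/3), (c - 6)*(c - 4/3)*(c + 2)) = c - 6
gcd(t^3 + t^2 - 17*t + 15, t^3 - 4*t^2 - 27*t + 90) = t^2 + 2*t - 15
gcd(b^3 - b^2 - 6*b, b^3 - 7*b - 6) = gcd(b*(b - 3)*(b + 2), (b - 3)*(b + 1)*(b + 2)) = b^2 - b - 6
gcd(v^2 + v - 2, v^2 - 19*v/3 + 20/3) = 1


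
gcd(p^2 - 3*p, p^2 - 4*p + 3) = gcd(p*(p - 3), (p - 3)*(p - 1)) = p - 3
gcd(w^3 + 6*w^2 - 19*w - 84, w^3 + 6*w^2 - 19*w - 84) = w^3 + 6*w^2 - 19*w - 84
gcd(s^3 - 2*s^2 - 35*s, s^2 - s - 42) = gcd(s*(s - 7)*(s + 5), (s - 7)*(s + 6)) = s - 7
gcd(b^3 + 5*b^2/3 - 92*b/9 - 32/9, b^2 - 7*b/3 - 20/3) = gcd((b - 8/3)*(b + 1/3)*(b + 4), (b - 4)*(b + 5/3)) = 1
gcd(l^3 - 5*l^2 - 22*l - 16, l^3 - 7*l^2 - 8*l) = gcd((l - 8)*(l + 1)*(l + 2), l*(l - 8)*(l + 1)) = l^2 - 7*l - 8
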